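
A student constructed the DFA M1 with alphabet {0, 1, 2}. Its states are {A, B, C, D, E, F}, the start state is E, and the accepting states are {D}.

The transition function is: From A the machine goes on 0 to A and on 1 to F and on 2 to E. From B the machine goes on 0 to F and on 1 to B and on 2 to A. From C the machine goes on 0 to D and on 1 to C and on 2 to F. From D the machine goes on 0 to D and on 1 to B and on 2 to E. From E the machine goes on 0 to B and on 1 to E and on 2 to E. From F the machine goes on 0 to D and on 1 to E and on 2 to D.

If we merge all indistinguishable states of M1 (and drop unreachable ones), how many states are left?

5

First remove the unreachable states {C}; 5 states remain.
Initial partition by acceptance: {D} | {A,B,E,F}.
On input 0, block {A,B,E,F} splits into {A,B,E} and {F}.
On input 0, block {A,B,E} splits into {A,E} and {B}.
Refine {A,E} on symbol 0: members go to different blocks, giving {A} and {E}.
No further refinement is possible. Final partition (5 blocks): {D} | {A} | {F} | {B} | {E}.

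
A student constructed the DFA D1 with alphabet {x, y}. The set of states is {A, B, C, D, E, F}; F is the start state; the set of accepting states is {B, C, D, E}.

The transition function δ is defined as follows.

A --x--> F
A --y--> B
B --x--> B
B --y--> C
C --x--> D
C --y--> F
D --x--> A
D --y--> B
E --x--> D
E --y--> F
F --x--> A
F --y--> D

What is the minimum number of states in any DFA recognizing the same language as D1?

First remove the unreachable states {E}; 5 states remain.
P0 = {B,C,D} | {A,F}.
Split {B,C,D} by δ(·,x) → {B,C} and {D}.
Split {B,C} by δ(·,x) → {B} and {C}.
Split {A,F} by δ(·,y) → {A} and {F}.
No further refinement is possible. Final partition (5 blocks): {B} | {A} | {D} | {C} | {F}.

5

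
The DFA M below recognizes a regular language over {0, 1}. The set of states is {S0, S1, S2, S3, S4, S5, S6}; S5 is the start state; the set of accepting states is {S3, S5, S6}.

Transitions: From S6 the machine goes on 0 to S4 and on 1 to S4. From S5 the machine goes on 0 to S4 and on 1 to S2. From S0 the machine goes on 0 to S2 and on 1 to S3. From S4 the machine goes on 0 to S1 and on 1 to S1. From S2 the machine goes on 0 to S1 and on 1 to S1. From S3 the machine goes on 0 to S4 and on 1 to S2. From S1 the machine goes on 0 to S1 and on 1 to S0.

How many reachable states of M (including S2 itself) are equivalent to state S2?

Reachable states from the start: {S0,S1,S2,S3,S4,S5}. Unreachable: {S6} — drop them.
P0 = {S3,S5} | {S0,S1,S2,S4}.
On input 1, block {S0,S1,S2,S4} splits into {S1,S2,S4} and {S0}.
Refine {S1,S2,S4} on symbol 1: members go to different blocks, giving {S2,S4} and {S1}.
No further refinement is possible. Final partition (4 blocks): {S3,S5} | {S2,S4} | {S0} | {S1}.
The equivalence class containing S2 is {S2,S4}, of size 2.

2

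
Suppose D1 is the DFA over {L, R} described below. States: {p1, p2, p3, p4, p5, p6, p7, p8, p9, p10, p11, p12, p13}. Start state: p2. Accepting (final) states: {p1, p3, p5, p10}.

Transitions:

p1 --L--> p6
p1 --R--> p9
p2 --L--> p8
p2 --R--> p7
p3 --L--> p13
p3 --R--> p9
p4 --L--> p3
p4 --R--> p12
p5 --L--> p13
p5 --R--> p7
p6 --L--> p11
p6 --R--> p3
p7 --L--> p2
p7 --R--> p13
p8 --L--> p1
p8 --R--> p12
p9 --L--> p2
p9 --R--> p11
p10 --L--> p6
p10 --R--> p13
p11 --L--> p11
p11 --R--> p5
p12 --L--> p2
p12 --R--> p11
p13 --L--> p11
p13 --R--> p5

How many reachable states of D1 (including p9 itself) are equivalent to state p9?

States {p4,p10} cannot be reached from the start state, so discard them.
P0 = {p1,p3,p5} | {p2,p6,p7,p8,p9,p11,p12,p13}.
On input L, block {p2,p6,p7,p8,p9,p11,p12,p13} splits into {p2,p6,p7,p9,p11,p12,p13} and {p8}.
Split {p2,p6,p7,p9,p11,p12,p13} by δ(·,L) → {p6,p7,p9,p11,p12,p13} and {p2}.
On input L, block {p6,p7,p9,p11,p12,p13} splits into {p6,p11,p13} and {p7,p9,p12}.
Stable partition: {p1,p3,p5} | {p6,p11,p13} | {p8} | {p2} | {p7,p9,p12} — 5 equivalence classes.
State p9 belongs to the block {p7,p9,p12}, which has 3 states.

3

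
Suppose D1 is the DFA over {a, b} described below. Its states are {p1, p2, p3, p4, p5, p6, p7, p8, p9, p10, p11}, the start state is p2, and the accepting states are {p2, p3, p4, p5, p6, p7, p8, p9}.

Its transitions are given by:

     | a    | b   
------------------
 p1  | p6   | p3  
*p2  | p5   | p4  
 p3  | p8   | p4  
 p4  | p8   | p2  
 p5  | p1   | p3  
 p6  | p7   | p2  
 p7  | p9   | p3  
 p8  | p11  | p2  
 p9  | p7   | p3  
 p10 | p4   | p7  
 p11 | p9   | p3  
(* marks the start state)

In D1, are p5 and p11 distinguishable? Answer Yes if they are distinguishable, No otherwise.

Yes

Reachable states from the start: {p1,p2,p3,p4,p5,p6,p7,p8,p9,p11}. Unreachable: {p10} — drop them.
Initial partition by acceptance: {p2,p3,p4,p5,p6,p7,p8,p9} | {p1,p11}.
Split {p2,p3,p4,p5,p6,p7,p8,p9} by δ(·,a) → {p2,p3,p4,p6,p7,p9} and {p5,p8}.
Split {p2,p3,p4,p6,p7,p9} by δ(·,a) → {p2,p3,p4} and {p6,p7,p9}.
The partition is now stable with 4 blocks: {p2,p3,p4} | {p1,p11} | {p5,p8} | {p6,p7,p9}.
p5 and p11 end up in different blocks, so they are distinguishable. For instance, the string 'ε' is accepted from only p5.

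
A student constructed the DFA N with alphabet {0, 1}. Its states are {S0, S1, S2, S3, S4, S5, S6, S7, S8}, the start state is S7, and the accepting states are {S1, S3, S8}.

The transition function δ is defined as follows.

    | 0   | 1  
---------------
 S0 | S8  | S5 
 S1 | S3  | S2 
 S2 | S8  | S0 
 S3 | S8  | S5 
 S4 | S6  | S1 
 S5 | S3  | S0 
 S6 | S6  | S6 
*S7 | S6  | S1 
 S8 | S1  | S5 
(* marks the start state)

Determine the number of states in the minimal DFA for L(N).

States {S4} cannot be reached from the start state, so discard them.
Initial partition by acceptance: {S1,S3,S8} | {S0,S2,S5,S6,S7}.
Refine {S0,S2,S5,S6,S7} on symbol 0: members go to different blocks, giving {S0,S2,S5} and {S6,S7}.
Split {S6,S7} by δ(·,1) → {S6} and {S7}.
Stable partition: {S1,S3,S8} | {S0,S2,S5} | {S6} | {S7} — 4 equivalence classes.

4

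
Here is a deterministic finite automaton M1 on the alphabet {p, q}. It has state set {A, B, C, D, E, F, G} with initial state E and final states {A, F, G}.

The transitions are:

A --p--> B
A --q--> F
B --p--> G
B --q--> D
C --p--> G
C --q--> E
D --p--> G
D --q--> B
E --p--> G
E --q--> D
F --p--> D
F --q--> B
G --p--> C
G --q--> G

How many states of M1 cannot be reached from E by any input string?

2

No path from E leads to A, F; the other 5 states are all reachable.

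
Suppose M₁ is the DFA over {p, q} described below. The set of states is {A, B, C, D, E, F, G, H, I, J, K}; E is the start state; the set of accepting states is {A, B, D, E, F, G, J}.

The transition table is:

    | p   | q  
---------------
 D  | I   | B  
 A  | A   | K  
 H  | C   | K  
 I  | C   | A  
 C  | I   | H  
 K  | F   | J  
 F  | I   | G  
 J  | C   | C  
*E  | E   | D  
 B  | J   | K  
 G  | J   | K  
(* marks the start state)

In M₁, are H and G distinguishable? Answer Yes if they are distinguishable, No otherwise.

Yes

All states are reachable from the start state.
Start with accepting vs non-accepting: {A,B,D,E,F,G,J} | {C,H,I,K}.
Refine {A,B,D,E,F,G,J} on symbol p: members go to different blocks, giving {A,B,E,G} and {D,F,J}.
Split {A,B,E,G} by δ(·,p) → {A,E} and {B,G}.
Split {A,E} by δ(·,q) → {A} and {E}.
Split {C,H,I,K} by δ(·,p) → {C,H,I} and {K}.
Refine {C,H,I} on symbol q: members go to different blocks, giving {C} and {H} and {I}.
Refine {D,F,J} on symbol p: members go to different blocks, giving {D,F} and {J}.
The partition is now stable with 9 blocks: {A} | {C} | {D,F} | {B,G} | {E} | {K} | {H} | {I} | {J}.
H and G end up in different blocks, so they are distinguishable. For instance, the string 'ε' is accepted from only G.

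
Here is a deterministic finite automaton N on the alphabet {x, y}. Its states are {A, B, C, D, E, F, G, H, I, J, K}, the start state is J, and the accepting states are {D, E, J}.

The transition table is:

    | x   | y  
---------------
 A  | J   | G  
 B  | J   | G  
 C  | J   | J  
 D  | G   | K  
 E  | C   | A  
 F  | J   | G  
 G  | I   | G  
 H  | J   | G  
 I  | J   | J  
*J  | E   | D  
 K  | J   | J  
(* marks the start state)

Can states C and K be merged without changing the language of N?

First remove the unreachable states {B,F,H}; 8 states remain.
P0 = {D,E,J} | {A,C,G,I,K}.
Split {D,E,J} by δ(·,x) → {D,E} and {J}.
Split {A,C,G,I,K} by δ(·,x) → {A,C,I,K} and {G}.
Refine {D,E} on symbol x: members go to different blocks, giving {D} and {E}.
Refine {A,C,I,K} on symbol y: members go to different blocks, giving {C,I,K} and {A}.
No further refinement is possible. Final partition (6 blocks): {D} | {C,I,K} | {J} | {G} | {E} | {A}.
C and K lie in the same block of the stable partition, so they are equivalent — no string distinguishes them.

Yes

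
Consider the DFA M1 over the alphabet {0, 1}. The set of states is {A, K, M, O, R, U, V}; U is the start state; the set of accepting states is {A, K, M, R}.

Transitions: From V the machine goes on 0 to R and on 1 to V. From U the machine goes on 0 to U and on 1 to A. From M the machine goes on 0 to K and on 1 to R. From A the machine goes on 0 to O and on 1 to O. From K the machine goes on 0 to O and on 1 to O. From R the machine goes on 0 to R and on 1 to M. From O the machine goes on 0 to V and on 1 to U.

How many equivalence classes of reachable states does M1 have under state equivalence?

6

All states are reachable from the start state.
Initial partition by acceptance: {A,K,M,R} | {O,U,V}.
On input 0, block {A,K,M,R} splits into {A,K} and {M,R}.
Refine {O,U,V} on symbol 0: members go to different blocks, giving {O,U} and {V}.
Split {O,U} by δ(·,0) → {O} and {U}.
Split {M,R} by δ(·,0) → {M} and {R}.
Stable partition: {A,K} | {O} | {M} | {V} | {U} | {R} — 6 equivalence classes.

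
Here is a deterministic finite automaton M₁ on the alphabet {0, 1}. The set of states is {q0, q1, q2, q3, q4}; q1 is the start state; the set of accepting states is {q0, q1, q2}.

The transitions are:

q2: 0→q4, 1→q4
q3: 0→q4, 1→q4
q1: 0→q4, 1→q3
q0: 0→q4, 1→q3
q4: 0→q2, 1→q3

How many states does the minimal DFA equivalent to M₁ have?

4

States {q0} cannot be reached from the start state, so discard them.
Start with accepting vs non-accepting: {q1,q2} | {q3,q4}.
Split {q3,q4} by δ(·,0) → {q3} and {q4}.
On input 1, block {q1,q2} splits into {q1} and {q2}.
The partition is now stable with 4 blocks: {q1} | {q3} | {q4} | {q2}.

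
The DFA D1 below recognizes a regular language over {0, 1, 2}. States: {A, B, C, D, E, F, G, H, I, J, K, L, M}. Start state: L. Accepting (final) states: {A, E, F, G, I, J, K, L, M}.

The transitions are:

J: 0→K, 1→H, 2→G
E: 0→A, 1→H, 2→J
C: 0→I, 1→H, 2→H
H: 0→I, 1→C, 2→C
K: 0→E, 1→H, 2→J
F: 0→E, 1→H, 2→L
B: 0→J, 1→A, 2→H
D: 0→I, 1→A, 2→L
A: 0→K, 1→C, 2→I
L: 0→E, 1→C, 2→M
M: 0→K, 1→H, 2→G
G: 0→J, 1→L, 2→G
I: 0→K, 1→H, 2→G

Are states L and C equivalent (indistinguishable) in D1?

First remove the unreachable states {B,D,F}; 10 states remain.
P0 = {A,E,G,I,J,K,L,M} | {C,H}.
Refine {A,E,G,I,J,K,L,M} on symbol 1: members go to different blocks, giving {A,E,I,J,K,L,M} and {G}.
On input 2, block {A,E,I,J,K,L,M} splits into {A,E,K,L} and {I,J,M}.
The partition is now stable with 4 blocks: {A,E,K,L} | {C,H} | {G} | {I,J,M}.
L and C end up in different blocks, so they are distinguishable. For instance, the string 'ε' is accepted from only L.

No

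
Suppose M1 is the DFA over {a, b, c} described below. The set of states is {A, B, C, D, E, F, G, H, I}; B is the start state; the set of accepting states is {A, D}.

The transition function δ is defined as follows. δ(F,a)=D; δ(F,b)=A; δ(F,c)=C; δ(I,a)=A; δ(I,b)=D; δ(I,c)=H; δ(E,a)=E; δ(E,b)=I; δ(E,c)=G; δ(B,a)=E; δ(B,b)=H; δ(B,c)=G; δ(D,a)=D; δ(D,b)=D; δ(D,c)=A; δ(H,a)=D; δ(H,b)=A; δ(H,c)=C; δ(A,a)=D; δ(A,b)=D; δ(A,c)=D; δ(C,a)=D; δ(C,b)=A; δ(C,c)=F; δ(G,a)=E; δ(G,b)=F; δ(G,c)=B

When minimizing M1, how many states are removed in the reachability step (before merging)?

0

A breadth-first search from the start state visits every state.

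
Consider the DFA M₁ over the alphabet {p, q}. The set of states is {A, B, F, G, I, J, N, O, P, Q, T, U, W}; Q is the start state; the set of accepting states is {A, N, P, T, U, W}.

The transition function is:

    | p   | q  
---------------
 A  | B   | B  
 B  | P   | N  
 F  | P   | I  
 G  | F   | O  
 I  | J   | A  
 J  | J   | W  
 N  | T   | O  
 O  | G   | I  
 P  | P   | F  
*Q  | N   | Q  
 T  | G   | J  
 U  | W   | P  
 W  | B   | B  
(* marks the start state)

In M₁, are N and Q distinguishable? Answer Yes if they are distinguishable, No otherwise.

States {U} cannot be reached from the start state, so discard them.
P0 = {A,N,P,T,W} | {B,F,G,I,J,O,Q}.
Split {A,N,P,T,W} by δ(·,p) → {A,T,W} and {N,P}.
Split {B,F,G,I,J,O,Q} by δ(·,p) → {G,I,J,O} and {B,F,Q}.
Split {A,T,W} by δ(·,p) → {A,W} and {T}.
Split {G,I,J,O} by δ(·,p) → {I,J,O} and {G}.
Split {I,J,O} by δ(·,p) → {I,J} and {O}.
Refine {N,P} on symbol p: members go to different blocks, giving {P} and {N}.
Refine {B,F,Q} on symbol p: members go to different blocks, giving {B,F} and {Q}.
Refine {B,F} on symbol q: members go to different blocks, giving {B} and {F}.
No further refinement is possible. Final partition (10 blocks): {A,W} | {I,J} | {P} | {B} | {T} | {G} | {O} | {N} | {Q} | {F}.
N and Q end up in different blocks, so they are distinguishable. For instance, the string 'ε' is accepted from only N.

Yes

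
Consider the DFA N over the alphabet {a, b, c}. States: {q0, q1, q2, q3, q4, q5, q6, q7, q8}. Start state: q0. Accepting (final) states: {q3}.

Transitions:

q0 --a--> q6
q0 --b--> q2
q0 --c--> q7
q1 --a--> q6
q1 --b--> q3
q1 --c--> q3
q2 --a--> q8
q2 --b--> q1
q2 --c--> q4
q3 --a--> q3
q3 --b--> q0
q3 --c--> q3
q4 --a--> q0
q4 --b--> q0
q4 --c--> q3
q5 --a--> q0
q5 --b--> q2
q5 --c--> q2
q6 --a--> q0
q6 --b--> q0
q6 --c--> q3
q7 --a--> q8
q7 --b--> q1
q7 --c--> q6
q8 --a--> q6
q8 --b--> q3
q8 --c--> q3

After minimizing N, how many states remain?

First remove the unreachable states {q5}; 8 states remain.
P0 = {q3} | {q0,q1,q2,q4,q6,q7,q8}.
Split {q0,q1,q2,q4,q6,q7,q8} by δ(·,b) → {q0,q2,q4,q6,q7} and {q1,q8}.
Split {q0,q2,q4,q6,q7} by δ(·,a) → {q0,q4,q6} and {q2,q7}.
Split {q0,q4,q6} by δ(·,b) → {q4,q6} and {q0}.
The partition is now stable with 5 blocks: {q3} | {q4,q6} | {q1,q8} | {q2,q7} | {q0}.

5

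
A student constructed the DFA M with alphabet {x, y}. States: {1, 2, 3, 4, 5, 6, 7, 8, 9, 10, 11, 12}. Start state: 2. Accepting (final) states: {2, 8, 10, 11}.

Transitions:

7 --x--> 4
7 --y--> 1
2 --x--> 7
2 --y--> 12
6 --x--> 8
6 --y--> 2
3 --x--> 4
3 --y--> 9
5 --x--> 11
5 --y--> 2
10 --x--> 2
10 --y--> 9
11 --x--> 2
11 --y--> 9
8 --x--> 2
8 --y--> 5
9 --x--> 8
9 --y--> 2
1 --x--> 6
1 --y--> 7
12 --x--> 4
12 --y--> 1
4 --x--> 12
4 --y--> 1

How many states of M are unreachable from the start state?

BFS from 2 reaches {1, 2, 4, 5, 6, 7, 8, 9, 11, 12}; the 2 state(s) 3, 10 are never visited.

2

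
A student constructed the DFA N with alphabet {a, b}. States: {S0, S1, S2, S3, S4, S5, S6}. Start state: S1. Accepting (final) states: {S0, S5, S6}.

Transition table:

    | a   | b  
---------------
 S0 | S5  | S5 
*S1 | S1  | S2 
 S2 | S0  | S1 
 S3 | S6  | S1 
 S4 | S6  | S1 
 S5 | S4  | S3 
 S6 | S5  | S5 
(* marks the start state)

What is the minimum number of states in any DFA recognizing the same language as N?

4

Initial partition by acceptance: {S0,S5,S6} | {S1,S2,S3,S4}.
Split {S0,S5,S6} by δ(·,a) → {S0,S6} and {S5}.
Refine {S1,S2,S3,S4} on symbol a: members go to different blocks, giving {S2,S3,S4} and {S1}.
Stable partition: {S0,S6} | {S2,S3,S4} | {S5} | {S1} — 4 equivalence classes.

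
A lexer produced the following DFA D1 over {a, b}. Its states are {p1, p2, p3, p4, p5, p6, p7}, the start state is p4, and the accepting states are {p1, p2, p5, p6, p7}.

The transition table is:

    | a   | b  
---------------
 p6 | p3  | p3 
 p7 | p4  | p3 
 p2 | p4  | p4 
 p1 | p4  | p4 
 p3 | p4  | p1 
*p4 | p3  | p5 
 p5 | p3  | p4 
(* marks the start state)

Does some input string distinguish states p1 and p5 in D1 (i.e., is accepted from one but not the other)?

First remove the unreachable states {p2,p6,p7}; 4 states remain.
Initial partition by acceptance: {p1,p5} | {p3,p4}.
Stable partition: {p1,p5} | {p3,p4} — 2 equivalence classes.
p1 and p5 lie in the same block of the stable partition, so they are equivalent — no string distinguishes them.

No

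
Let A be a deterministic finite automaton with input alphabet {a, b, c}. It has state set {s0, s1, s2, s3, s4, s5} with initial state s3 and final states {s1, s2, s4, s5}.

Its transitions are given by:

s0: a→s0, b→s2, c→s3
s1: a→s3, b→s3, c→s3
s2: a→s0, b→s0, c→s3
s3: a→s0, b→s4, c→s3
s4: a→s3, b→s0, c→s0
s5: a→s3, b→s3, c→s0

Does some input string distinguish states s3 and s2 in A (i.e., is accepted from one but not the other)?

Yes

First remove the unreachable states {s1,s5}; 4 states remain.
Start with accepting vs non-accepting: {s2,s4} | {s0,s3}.
The partition is now stable with 2 blocks: {s2,s4} | {s0,s3}.
s3 and s2 end up in different blocks, so they are distinguishable. For instance, the string 'ε' is accepted from only s2.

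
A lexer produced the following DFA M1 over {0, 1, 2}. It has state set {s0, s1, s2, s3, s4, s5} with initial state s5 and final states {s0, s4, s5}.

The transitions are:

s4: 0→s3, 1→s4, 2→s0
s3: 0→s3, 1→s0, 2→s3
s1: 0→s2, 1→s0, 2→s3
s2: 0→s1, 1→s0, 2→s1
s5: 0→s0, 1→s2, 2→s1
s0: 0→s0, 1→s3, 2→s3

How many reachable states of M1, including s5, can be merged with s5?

First remove the unreachable states {s4}; 5 states remain.
Initial partition by acceptance: {s0,s5} | {s1,s2,s3}.
No further refinement is possible. Final partition (2 blocks): {s0,s5} | {s1,s2,s3}.
The equivalence class containing s5 is {s0,s5}, of size 2.

2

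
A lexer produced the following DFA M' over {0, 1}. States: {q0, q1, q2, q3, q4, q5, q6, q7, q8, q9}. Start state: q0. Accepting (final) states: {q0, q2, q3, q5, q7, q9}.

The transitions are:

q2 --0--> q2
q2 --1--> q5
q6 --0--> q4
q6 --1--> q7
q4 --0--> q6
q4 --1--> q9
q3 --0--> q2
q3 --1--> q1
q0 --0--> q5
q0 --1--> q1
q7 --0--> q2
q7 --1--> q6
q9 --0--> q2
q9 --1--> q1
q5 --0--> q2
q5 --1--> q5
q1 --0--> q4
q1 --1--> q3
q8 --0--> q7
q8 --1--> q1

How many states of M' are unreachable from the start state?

1

No path from q0 leads to q8; the other 9 states are all reachable.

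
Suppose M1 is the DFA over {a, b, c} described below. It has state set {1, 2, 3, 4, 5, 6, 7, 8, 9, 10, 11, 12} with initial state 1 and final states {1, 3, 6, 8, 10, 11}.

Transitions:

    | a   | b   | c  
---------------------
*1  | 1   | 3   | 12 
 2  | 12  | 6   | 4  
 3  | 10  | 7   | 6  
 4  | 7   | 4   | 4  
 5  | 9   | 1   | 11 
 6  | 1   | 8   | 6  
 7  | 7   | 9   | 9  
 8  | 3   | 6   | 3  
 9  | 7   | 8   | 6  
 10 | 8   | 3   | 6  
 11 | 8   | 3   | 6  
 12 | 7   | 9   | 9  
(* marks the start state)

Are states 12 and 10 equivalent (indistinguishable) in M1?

No

States {2,4,5,11} cannot be reached from the start state, so discard them.
P0 = {1,3,6,8,10} | {7,9,12}.
Refine {1,3,6,8,10} on symbol b: members go to different blocks, giving {1,6,8,10} and {3}.
Split {1,6,8,10} by δ(·,a) → {1,6,10} and {8}.
On input a, block {1,6,10} splits into {1,6} and {10}.
On input b, block {1,6} splits into {1} and {6}.
On input b, block {7,9,12} splits into {7,12} and {9}.
The partition is now stable with 7 blocks: {1} | {7,12} | {3} | {8} | {10} | {6} | {9}.
12 and 10 end up in different blocks, so they are distinguishable. For instance, the string 'ε' is accepted from only 10.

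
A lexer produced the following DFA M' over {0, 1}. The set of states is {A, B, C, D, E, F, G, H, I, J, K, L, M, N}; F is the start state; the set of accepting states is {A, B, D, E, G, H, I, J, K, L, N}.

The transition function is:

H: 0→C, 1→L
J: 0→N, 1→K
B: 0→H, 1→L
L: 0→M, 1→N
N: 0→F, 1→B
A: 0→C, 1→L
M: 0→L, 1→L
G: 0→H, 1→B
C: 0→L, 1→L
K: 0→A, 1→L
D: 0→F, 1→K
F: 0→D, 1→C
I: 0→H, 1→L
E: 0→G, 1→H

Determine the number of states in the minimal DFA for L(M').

States {E,G,I,J} cannot be reached from the start state, so discard them.
P0 = {A,B,D,H,K,L,N} | {C,F,M}.
On input 0, block {A,B,D,H,K,L,N} splits into {A,D,H,L,N} and {B,K}.
On input 1, block {A,D,H,L,N} splits into {A,H,L} and {D,N}.
Split {A,H,L} by δ(·,1) → {A,H} and {L}.
Split {C,F,M} by δ(·,0) → {C,M} and {F}.
Stable partition: {A,H} | {C,M} | {B,K} | {D,N} | {L} | {F} — 6 equivalence classes.

6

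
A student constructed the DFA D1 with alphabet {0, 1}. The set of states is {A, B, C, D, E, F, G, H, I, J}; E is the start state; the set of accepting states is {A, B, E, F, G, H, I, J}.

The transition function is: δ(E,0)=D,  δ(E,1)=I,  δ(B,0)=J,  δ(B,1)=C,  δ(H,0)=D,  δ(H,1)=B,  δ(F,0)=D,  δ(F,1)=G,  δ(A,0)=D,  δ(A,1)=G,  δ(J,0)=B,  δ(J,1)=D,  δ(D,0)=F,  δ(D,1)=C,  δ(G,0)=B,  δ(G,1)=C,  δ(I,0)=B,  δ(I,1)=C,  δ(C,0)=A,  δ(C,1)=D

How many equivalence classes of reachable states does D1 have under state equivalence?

First remove the unreachable states {H}; 9 states remain.
Initial partition by acceptance: {A,B,E,F,G,I,J} | {C,D}.
Refine {A,B,E,F,G,I,J} on symbol 0: members go to different blocks, giving {B,G,I,J} and {A,E,F}.
The partition is now stable with 3 blocks: {B,G,I,J} | {C,D} | {A,E,F}.

3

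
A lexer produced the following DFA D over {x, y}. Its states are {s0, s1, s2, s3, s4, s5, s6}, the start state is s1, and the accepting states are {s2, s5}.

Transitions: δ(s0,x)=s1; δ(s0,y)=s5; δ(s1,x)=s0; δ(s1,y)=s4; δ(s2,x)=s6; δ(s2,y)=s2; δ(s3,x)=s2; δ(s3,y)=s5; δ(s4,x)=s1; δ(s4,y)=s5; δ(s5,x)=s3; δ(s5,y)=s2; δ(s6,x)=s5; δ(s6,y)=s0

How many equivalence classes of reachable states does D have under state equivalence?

Every state is reachable, so we keep all 7.
Initial partition by acceptance: {s2,s5} | {s0,s1,s3,s4,s6}.
Split {s0,s1,s3,s4,s6} by δ(·,x) → {s0,s1,s4} and {s3,s6}.
On input y, block {s0,s1,s4} splits into {s0,s4} and {s1}.
Split {s3,s6} by δ(·,y) → {s3} and {s6}.
Refine {s2,s5} on symbol x: members go to different blocks, giving {s2} and {s5}.
Stable partition: {s2} | {s0,s4} | {s3} | {s1} | {s6} | {s5} — 6 equivalence classes.

6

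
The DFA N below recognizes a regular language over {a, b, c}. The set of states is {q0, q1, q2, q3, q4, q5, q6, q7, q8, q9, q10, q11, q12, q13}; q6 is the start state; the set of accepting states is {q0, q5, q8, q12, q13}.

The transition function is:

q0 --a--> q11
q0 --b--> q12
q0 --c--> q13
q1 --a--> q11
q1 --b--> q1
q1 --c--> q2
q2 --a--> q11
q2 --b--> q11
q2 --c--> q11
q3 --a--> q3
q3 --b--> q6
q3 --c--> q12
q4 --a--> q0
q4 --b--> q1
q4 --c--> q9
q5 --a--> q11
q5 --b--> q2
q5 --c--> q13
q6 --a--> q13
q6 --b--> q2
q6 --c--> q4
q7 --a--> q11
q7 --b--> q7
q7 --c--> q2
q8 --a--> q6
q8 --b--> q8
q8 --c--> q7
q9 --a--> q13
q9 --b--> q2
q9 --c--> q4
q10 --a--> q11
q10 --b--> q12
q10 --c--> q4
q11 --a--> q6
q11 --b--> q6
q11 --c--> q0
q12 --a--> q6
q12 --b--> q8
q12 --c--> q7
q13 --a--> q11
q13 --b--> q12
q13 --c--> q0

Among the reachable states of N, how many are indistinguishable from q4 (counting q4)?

States {q3,q5,q10} cannot be reached from the start state, so discard them.
Initial partition by acceptance: {q0,q8,q12,q13} | {q1,q2,q4,q6,q7,q9,q11}.
Split {q0,q8,q12,q13} by δ(·,c) → {q0,q13} and {q8,q12}.
Split {q1,q2,q4,q6,q7,q9,q11} by δ(·,a) → {q1,q2,q7,q11} and {q4,q6,q9}.
Refine {q1,q2,q7,q11} on symbol a: members go to different blocks, giving {q1,q2,q7} and {q11}.
Refine {q1,q2,q7} on symbol b: members go to different blocks, giving {q1,q7} and {q2}.
Split {q4,q6,q9} by δ(·,b) → {q6,q9} and {q4}.
No further refinement is possible. Final partition (7 blocks): {q0,q13} | {q1,q7} | {q8,q12} | {q6,q9} | {q11} | {q2} | {q4}.
State q4 belongs to the block {q4}, which has 1 states.

1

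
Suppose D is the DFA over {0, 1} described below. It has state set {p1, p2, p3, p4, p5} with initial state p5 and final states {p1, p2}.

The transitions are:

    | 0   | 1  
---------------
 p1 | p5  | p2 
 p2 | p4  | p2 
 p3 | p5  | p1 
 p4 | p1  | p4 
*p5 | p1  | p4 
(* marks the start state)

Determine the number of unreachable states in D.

1

No path from p5 leads to p3; the other 4 states are all reachable.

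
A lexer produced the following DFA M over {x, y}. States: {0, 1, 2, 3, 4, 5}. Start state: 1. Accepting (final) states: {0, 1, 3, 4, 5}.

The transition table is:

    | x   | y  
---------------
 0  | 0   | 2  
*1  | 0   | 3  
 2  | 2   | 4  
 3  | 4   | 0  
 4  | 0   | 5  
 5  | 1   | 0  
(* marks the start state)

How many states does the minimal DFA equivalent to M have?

4

All states are reachable from the start state.
P0 = {0,1,3,4,5} | {2}.
On input y, block {0,1,3,4,5} splits into {1,3,4,5} and {0}.
Split {1,3,4,5} by δ(·,x) → {1,4} and {3,5}.
The partition is now stable with 4 blocks: {1,4} | {2} | {0} | {3,5}.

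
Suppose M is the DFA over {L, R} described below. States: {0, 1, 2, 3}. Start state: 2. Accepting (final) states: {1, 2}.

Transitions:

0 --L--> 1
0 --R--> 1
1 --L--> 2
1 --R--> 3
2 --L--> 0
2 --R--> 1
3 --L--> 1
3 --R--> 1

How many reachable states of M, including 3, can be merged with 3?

Start with accepting vs non-accepting: {1,2} | {0,3}.
Refine {1,2} on symbol L: members go to different blocks, giving {1} and {2}.
The partition is now stable with 3 blocks: {1} | {0,3} | {2}.
State 3 belongs to the block {0,3}, which has 2 states.

2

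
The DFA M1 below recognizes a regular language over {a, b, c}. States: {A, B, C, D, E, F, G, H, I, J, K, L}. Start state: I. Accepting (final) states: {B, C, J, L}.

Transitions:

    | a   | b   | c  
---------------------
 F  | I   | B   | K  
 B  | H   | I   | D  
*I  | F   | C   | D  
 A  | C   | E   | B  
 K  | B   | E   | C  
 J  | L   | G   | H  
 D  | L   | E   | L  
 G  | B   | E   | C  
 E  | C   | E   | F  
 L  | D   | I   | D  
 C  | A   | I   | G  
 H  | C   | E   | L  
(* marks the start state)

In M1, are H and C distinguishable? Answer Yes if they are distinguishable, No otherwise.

States {J} cannot be reached from the start state, so discard them.
P0 = {B,C,L} | {A,D,E,F,G,H,I,K}.
Split {A,D,E,F,G,H,I,K} by δ(·,a) → {A,D,E,G,H,K} and {F,I}.
On input c, block {A,D,E,G,H,K} splits into {A,D,G,H,K} and {E}.
The partition is now stable with 4 blocks: {B,C,L} | {A,D,G,H,K} | {F,I} | {E}.
H and C end up in different blocks, so they are distinguishable. For instance, the string 'ε' is accepted from only C.

Yes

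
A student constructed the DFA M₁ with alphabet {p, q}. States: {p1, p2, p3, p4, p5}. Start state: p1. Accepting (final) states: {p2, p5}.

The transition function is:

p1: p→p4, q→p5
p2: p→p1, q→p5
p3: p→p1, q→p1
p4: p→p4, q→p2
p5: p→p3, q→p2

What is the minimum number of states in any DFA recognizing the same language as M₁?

5

Initial partition by acceptance: {p2,p5} | {p1,p3,p4}.
Refine {p1,p3,p4} on symbol q: members go to different blocks, giving {p1,p4} and {p3}.
Refine {p2,p5} on symbol p: members go to different blocks, giving {p2} and {p5}.
On input q, block {p1,p4} splits into {p1} and {p4}.
The partition is now stable with 5 blocks: {p2} | {p1} | {p3} | {p5} | {p4}.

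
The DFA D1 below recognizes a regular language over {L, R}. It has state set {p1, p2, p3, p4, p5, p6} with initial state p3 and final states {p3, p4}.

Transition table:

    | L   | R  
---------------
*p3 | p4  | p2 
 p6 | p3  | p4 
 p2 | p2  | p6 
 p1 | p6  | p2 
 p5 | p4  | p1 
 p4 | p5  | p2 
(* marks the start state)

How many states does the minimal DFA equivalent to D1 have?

6

All states are reachable from the start state.
Initial partition by acceptance: {p3,p4} | {p1,p2,p5,p6}.
On input L, block {p3,p4} splits into {p3} and {p4}.
Split {p1,p2,p5,p6} by δ(·,L) → {p1,p2} and {p5} and {p6}.
On input L, block {p1,p2} splits into {p1} and {p2}.
The partition is now stable with 6 blocks: {p3} | {p1} | {p4} | {p5} | {p6} | {p2}.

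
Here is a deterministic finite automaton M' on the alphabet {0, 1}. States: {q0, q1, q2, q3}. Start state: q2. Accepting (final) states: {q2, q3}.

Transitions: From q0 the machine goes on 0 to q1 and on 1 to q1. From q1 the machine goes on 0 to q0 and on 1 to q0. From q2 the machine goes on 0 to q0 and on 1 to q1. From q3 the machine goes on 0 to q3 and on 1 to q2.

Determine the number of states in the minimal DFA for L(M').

2

Reachable states from the start: {q0,q1,q2}. Unreachable: {q3} — drop them.
Start with accepting vs non-accepting: {q2} | {q0,q1}.
No further refinement is possible. Final partition (2 blocks): {q2} | {q0,q1}.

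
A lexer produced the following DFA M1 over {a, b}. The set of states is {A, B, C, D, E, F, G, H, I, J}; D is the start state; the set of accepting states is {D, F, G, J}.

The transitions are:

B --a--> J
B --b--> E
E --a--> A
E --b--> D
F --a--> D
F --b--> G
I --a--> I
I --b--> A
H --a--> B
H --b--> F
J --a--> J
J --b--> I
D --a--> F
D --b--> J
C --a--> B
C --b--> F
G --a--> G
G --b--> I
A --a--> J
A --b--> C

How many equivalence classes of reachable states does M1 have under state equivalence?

5

Reachable states from the start: {A,B,C,D,E,F,G,I,J}. Unreachable: {H} — drop them.
Start with accepting vs non-accepting: {D,F,G,J} | {A,B,C,E,I}.
Split {D,F,G,J} by δ(·,b) → {D,F} and {G,J}.
Refine {A,B,C,E,I} on symbol a: members go to different blocks, giving {C,E,I} and {A,B}.
Refine {C,E,I} on symbol a: members go to different blocks, giving {C,E} and {I}.
The partition is now stable with 5 blocks: {D,F} | {C,E} | {G,J} | {A,B} | {I}.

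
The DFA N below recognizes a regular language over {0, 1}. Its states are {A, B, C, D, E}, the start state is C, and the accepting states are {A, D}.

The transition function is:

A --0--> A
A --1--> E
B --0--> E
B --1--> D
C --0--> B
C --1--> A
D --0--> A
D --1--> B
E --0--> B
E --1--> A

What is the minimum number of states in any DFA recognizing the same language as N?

2

Start with accepting vs non-accepting: {A,D} | {B,C,E}.
The partition is now stable with 2 blocks: {A,D} | {B,C,E}.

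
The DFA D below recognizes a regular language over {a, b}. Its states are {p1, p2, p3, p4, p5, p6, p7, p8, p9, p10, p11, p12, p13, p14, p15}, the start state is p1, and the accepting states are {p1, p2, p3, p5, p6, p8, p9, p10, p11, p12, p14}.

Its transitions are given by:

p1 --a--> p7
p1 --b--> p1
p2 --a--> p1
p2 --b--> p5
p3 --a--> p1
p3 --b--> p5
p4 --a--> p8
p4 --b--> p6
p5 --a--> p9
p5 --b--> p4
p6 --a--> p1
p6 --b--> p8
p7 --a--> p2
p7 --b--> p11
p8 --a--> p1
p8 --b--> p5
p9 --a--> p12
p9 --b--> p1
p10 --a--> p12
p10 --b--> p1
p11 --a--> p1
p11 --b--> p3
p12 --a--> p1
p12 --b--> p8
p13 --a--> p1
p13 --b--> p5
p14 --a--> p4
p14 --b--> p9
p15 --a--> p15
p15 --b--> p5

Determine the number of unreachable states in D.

4

Starting at p1 and following transitions, the reachable set is {p1, p2, p3, p4, p5, p6, p7, p8, p9, p11, p12}. That leaves p10, p13, p14, p15 unreachable — 4 in total.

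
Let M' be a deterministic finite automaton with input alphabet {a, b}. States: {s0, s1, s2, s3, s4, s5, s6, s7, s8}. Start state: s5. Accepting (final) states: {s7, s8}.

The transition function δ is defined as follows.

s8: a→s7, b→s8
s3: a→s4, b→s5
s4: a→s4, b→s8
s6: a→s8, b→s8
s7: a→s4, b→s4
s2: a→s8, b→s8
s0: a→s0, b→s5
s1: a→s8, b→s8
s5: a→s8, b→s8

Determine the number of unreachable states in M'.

5

Starting at s5 and following transitions, the reachable set is {s4, s5, s7, s8}. That leaves s0, s1, s2, s3, s6 unreachable — 5 in total.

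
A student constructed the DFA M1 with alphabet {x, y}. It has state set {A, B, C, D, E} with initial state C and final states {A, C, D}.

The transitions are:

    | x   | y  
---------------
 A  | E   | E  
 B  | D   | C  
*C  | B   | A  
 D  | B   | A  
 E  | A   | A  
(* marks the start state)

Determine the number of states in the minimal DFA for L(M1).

4

Start with accepting vs non-accepting: {A,C,D} | {B,E}.
Refine {A,C,D} on symbol y: members go to different blocks, giving {C,D} and {A}.
Split {B,E} by δ(·,x) → {B} and {E}.
Stable partition: {C,D} | {B} | {A} | {E} — 4 equivalence classes.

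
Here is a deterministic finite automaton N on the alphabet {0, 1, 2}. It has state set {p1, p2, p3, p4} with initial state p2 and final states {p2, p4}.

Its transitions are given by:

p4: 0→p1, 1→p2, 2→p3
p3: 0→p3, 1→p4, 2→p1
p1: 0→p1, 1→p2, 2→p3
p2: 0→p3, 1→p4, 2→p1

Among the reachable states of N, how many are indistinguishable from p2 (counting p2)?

P0 = {p2,p4} | {p1,p3}.
Stable partition: {p2,p4} | {p1,p3} — 2 equivalence classes.
The equivalence class containing p2 is {p2,p4}, of size 2.

2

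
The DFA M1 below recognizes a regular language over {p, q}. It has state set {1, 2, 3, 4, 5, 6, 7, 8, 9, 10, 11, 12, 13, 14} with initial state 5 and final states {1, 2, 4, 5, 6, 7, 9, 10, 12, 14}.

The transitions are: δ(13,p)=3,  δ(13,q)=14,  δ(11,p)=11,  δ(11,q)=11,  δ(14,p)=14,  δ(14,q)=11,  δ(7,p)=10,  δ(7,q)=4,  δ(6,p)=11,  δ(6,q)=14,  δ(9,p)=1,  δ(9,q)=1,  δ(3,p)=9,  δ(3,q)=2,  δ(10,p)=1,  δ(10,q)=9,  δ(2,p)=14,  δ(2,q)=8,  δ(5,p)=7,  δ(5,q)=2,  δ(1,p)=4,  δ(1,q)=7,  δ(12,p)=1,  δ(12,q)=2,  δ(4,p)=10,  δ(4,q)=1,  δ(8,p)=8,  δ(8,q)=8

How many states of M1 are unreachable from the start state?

Starting at 5 and following transitions, the reachable set is {1, 2, 4, 5, 7, 8, 9, 10, 11, 14}. That leaves 3, 6, 12, 13 unreachable — 4 in total.

4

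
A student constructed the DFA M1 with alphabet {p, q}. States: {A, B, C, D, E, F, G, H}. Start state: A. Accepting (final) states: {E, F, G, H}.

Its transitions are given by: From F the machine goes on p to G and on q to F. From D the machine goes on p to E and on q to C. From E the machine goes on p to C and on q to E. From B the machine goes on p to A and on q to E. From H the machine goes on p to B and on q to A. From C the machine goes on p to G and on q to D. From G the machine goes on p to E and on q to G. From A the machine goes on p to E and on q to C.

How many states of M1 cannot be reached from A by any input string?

BFS from A reaches {A, C, D, E, G}; the 3 state(s) B, F, H are never visited.

3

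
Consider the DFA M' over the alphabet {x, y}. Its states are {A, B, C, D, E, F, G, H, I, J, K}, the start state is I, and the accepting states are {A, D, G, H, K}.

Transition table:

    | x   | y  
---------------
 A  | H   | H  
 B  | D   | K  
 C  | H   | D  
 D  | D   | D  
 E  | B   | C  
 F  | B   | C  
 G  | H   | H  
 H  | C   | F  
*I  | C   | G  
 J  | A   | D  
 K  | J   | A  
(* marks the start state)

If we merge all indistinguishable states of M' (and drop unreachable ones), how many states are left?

Reachable states from the start: {A,B,C,D,F,G,H,I,J,K}. Unreachable: {E} — drop them.
Initial partition by acceptance: {A,D,G,H,K} | {B,C,F,I,J}.
Refine {A,D,G,H,K} on symbol x: members go to different blocks, giving {A,D,G} and {H,K}.
Refine {A,D,G} on symbol x: members go to different blocks, giving {A,G} and {D}.
Split {B,C,F,I,J} by δ(·,x) → {F,I} and {B} and {C} and {J}.
Refine {F,I} on symbol x: members go to different blocks, giving {F} and {I}.
Refine {H,K} on symbol x: members go to different blocks, giving {H} and {K}.
The partition is now stable with 9 blocks: {A,G} | {F} | {H} | {D} | {B} | {C} | {J} | {I} | {K}.

9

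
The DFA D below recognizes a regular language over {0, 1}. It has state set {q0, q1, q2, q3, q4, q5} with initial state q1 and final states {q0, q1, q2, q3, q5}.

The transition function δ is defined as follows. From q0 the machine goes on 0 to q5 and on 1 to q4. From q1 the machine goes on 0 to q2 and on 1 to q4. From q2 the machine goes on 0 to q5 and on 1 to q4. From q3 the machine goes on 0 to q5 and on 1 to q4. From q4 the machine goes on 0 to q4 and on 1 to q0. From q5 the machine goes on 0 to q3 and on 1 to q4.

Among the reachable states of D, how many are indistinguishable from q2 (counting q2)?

5

Initial partition by acceptance: {q0,q1,q2,q3,q5} | {q4}.
No further refinement is possible. Final partition (2 blocks): {q0,q1,q2,q3,q5} | {q4}.
The equivalence class containing q2 is {q0,q1,q2,q3,q5}, of size 5.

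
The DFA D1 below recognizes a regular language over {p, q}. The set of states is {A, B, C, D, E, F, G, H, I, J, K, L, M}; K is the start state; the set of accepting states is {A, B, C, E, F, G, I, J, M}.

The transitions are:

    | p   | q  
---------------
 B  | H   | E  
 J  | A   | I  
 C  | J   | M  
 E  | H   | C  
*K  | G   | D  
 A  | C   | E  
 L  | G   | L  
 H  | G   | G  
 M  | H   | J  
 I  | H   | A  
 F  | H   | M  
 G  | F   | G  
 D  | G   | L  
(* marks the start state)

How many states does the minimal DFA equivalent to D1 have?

6

States {B} cannot be reached from the start state, so discard them.
Start with accepting vs non-accepting: {A,C,E,F,G,I,J,M} | {D,H,K,L}.
Refine {A,C,E,F,G,I,J,M} on symbol p: members go to different blocks, giving {A,C,G,J} and {E,F,I,M}.
On input p, block {A,C,G,J} splits into {A,C,J} and {G}.
Refine {D,H,K,L} on symbol q: members go to different blocks, giving {D,K,L} and {H}.
Split {E,F,I,M} by δ(·,q) → {E,I,M} and {F}.
The partition is now stable with 6 blocks: {A,C,J} | {D,K,L} | {E,I,M} | {G} | {H} | {F}.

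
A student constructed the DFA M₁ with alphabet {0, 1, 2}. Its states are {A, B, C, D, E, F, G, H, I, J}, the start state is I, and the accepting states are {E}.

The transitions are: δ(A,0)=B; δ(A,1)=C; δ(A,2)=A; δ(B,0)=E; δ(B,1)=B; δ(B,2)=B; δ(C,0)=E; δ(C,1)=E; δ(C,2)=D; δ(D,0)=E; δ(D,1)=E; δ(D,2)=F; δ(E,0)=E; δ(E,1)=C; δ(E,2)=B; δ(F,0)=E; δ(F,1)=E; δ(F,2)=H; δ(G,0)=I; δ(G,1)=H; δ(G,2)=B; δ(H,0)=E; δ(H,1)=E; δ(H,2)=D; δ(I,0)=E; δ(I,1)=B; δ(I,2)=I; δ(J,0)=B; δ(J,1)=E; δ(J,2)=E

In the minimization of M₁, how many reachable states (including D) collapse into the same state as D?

4

States {A,G,J} cannot be reached from the start state, so discard them.
P0 = {E} | {B,C,D,F,H,I}.
On input 1, block {B,C,D,F,H,I} splits into {C,D,F,H} and {B,I}.
No further refinement is possible. Final partition (3 blocks): {E} | {C,D,F,H} | {B,I}.
State D belongs to the block {C,D,F,H}, which has 4 states.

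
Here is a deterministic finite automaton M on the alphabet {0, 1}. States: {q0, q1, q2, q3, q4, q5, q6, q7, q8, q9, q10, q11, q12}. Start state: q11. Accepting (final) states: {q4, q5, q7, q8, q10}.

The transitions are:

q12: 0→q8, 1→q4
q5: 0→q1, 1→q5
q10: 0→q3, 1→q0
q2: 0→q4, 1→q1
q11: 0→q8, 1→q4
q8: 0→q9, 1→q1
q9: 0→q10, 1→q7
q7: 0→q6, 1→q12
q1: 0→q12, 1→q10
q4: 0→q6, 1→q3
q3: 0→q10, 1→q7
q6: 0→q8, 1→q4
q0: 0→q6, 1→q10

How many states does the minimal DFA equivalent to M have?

First remove the unreachable states {q2,q5}; 11 states remain.
Initial partition by acceptance: {q4,q7,q8,q10} | {q0,q1,q3,q6,q9,q11,q12}.
On input 0, block {q0,q1,q3,q6,q9,q11,q12} splits into {q3,q6,q9,q11,q12} and {q0,q1}.
On input 1, block {q4,q7,q8,q10} splits into {q4,q7} and {q8,q10}.
Stable partition: {q4,q7} | {q3,q6,q9,q11,q12} | {q0,q1} | {q8,q10} — 4 equivalence classes.

4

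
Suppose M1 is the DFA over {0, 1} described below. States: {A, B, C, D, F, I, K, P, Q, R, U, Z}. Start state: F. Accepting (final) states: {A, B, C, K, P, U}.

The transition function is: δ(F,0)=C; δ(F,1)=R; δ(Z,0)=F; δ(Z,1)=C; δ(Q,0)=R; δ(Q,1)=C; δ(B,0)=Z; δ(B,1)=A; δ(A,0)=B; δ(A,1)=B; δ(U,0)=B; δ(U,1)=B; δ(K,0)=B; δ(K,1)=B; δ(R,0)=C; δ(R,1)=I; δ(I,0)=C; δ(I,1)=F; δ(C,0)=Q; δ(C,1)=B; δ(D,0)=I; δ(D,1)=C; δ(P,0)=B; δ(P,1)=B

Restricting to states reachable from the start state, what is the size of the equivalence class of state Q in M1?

2

Reachable states from the start: {A,B,C,F,I,Q,R,Z}. Unreachable: {D,K,P,U} — drop them.
P0 = {A,B,C} | {F,I,Q,R,Z}.
Refine {A,B,C} on symbol 0: members go to different blocks, giving {B,C} and {A}.
On input 1, block {B,C} splits into {B} and {C}.
Refine {F,I,Q,R,Z} on symbol 0: members go to different blocks, giving {F,I,R} and {Q,Z}.
The partition is now stable with 5 blocks: {B} | {F,I,R} | {A} | {C} | {Q,Z}.
State Q belongs to the block {Q,Z}, which has 2 states.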